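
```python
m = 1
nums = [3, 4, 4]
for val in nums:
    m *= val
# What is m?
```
Trace:
  m=1
  m=3, val=3
  m=12, val=4
  m=48, val=4

Final answer: 48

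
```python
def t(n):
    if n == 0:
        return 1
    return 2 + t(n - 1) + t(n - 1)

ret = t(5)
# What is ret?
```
Call trace (a repeated sub-call is expanded the first time; later identical calls just restate its return value):
t(n=5)
  t(n=4)
    t(n=3)
      t(n=2)
        t(n=1)
          t(n=0)
          -> return 1
          t(n=0)
          -> return 1
        -> return 4
        t(n=1) -> return 4  (same call as traced above)
      -> return 10
      t(n=2) -> return 10  (same call as traced above)
    -> return 22
    t(n=3) -> return 22  (same call as traced above)
  -> return 46
  t(n=4) -> return 46  (same call as traced above)
-> return 94

Final answer: 94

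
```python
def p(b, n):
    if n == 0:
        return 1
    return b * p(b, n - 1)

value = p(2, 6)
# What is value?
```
Call trace:
p(b=2, n=6)
  p(b=2, n=5)
    p(b=2, n=4)
      p(b=2, n=3)
        p(b=2, n=2)
          p(b=2, n=1)
            p(b=2, n=0)
            -> return 1
          -> return 2
        -> return 4
      -> return 8
    -> return 16
  -> return 32
-> return 64

Final answer: 64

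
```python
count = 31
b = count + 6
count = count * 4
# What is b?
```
Trace:
  count=31
  count=31, b=37
  count=124, b=37

Final answer: 37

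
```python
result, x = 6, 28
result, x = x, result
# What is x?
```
Trace:
  result=6, x=28
  result=28, x=6

Final answer: 6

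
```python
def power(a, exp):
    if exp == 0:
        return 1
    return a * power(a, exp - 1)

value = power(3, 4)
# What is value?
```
Call trace:
power(a=3, exp=4)
  power(a=3, exp=3)
    power(a=3, exp=2)
      power(a=3, exp=1)
        power(a=3, exp=0)
        -> return 1
      -> return 3
    -> return 9
  -> return 27
-> return 81

Final answer: 81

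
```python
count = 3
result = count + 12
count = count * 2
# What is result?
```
Trace:
  count=3
  count=3, result=15
  count=6, result=15

Final answer: 15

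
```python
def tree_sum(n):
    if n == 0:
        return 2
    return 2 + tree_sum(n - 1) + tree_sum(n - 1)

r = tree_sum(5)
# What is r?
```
Call trace (a repeated sub-call is expanded the first time; later identical calls just restate its return value):
tree_sum(n=5)
  tree_sum(n=4)
    tree_sum(n=3)
      tree_sum(n=2)
        tree_sum(n=1)
          tree_sum(n=0)
          -> return 2
          tree_sum(n=0)
          -> return 2
        -> return 6
        tree_sum(n=1) -> return 6  (same call as traced above)
      -> return 14
      tree_sum(n=2) -> return 14  (same call as traced above)
    -> return 30
    tree_sum(n=3) -> return 30  (same call as traced above)
  -> return 62
  tree_sum(n=4) -> return 62  (same call as traced above)
-> return 126

Final answer: 126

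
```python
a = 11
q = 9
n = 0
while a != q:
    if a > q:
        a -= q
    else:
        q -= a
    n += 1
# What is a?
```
Trace:
  a=11
  a=11, q=9
  a=11, q=9, n=0
  a=2, q=9, n=1
  a=2, q=7, n=2
  a=2, q=5, n=3
  a=2, q=3, n=4
  a=2, q=1, n=5
  a=1, q=1, n=6

Final answer: 1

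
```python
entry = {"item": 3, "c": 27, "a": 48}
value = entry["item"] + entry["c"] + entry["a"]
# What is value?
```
Trace:
  entry={'item': 3, 'c': 27, 'a': 48}
  entry={'item': 3, 'c': 27, 'a': 48}, value=78

Final answer: 78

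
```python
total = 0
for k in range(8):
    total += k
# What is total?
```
Trace:
  total=0
  total=0, k=0
  total=1, k=1
  total=3, k=2
  total=6, k=3
  total=10, k=4
  total=15, k=5
  total=21, k=6
  total=28, k=7

Final answer: 28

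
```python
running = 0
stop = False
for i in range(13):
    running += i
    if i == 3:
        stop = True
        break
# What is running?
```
Trace:
  running=0
  running=0, stop=False
  running=0, stop=False, i=0
  running=1, stop=False, i=1
  running=3, stop=False, i=2
  running=6, stop=True, i=3

Final answer: 6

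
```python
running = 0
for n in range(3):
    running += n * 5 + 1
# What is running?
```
Trace:
  running=0
  running=1, n=0
  running=7, n=1
  running=18, n=2

Final answer: 18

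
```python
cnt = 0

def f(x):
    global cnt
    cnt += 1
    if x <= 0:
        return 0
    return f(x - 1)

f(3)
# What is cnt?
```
Call trace:
f(x=3)
  f(x=2)
    f(x=1)
      f(x=0)
      -> return 0
    -> return 0
  -> return 0
-> return 0

cnt is incremented once per call. f is entered once for each x = 3, 2, 1, 0 (the x <= 0 call returns without recursing), i.e. 3 + 1 calls.
cnt = 4

Final answer: 4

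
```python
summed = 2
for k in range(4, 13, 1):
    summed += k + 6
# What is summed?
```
Trace:
  summed=2
  summed=12, k=4
  summed=23, k=5
  summed=35, k=6
  summed=48, k=7
  summed=62, k=8
  summed=77, k=9
  summed=93, k=10
  summed=110, k=11
  summed=128, k=12

Final answer: 128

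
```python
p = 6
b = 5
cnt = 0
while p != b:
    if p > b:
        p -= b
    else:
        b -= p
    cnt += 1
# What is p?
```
Trace:
  p=6
  p=6, b=5
  p=6, b=5, cnt=0
  p=1, b=5, cnt=1
  p=1, b=4, cnt=2
  p=1, b=3, cnt=3
  p=1, b=2, cnt=4
  p=1, b=1, cnt=5

Final answer: 1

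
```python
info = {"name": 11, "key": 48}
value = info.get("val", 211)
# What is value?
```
Trace:
  info={'name': 11, 'key': 48}
  info={'name': 11, 'key': 48}, value=211

Final answer: 211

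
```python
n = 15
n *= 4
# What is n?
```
Trace:
  n=15
  n=60

Final answer: 60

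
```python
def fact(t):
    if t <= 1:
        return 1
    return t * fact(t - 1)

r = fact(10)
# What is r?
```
Call trace:
fact(t=10)
  fact(t=9)
    fact(t=8)
      fact(t=7)
        fact(t=6)
          fact(t=5)
            fact(t=4)
              fact(t=3)
                fact(t=2)
                  fact(t=1)
                  -> return 1
                -> return 2
              -> return 6
            -> return 24
          -> return 120
        -> return 720
      -> return 5040
    -> return 40320
  -> return 362880
-> return 3628800

Final answer: 3628800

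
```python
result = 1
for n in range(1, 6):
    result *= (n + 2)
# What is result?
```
Trace:
  result=1
  result=3, n=1
  result=12, n=2
  result=60, n=3
  result=360, n=4
  result=2520, n=5

Final answer: 2520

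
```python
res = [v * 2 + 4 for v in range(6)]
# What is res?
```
Trace:
  v=0
  v=1
  v=2
  v=3
  v=4
  v=5
  res=[4, 6, 8, 10, 12, 14]

Final answer: [4, 6, 8, 10, 12, 14]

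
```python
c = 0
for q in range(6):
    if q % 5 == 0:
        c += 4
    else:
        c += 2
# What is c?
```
Trace:
  c=0
  c=4, q=0
  c=6, q=1
  c=8, q=2
  c=10, q=3
  c=12, q=4
  c=16, q=5

Final answer: 16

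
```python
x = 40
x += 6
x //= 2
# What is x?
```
Trace:
  x=40
  x=46
  x=23

Final answer: 23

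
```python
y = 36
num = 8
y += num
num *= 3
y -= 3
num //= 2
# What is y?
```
Trace:
  y=36
  y=36, num=8
  y=44, num=8
  y=44, num=24
  y=41, num=24
  y=41, num=12

Final answer: 41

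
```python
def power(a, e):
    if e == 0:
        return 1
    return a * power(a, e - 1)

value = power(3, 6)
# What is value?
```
Call trace:
power(a=3, e=6)
  power(a=3, e=5)
    power(a=3, e=4)
      power(a=3, e=3)
        power(a=3, e=2)
          power(a=3, e=1)
            power(a=3, e=0)
            -> return 1
          -> return 3
        -> return 9
      -> return 27
    -> return 81
  -> return 243
-> return 729

Final answer: 729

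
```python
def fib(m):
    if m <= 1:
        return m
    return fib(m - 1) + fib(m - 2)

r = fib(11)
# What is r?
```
Call trace (a repeated sub-call is expanded the first time; later identical calls just restate its return value):
fib(m=11)
  fib(m=10)
    fib(m=9)
      fib(m=8)
        fib(m=7)
          fib(m=6)
            fib(m=5)
              fib(m=4)
                fib(m=3)
                  fib(m=2)
                    fib(m=1)
                    -> return 1
                    fib(m=0)
                    -> return 0
                  -> return 1
                  fib(m=1)
                  -> return 1
                -> return 2
                fib(m=2) -> return 1  (same call as traced above)
              -> return 3
              fib(m=3) -> return 2  (same call as traced above)
            -> return 5
            fib(m=4) -> return 3  (same call as traced above)
          -> return 8
          fib(m=5) -> return 5  (same call as traced above)
        -> return 13
        fib(m=6) -> return 8  (same call as traced above)
      -> return 21
      fib(m=7) -> return 13  (same call as traced above)
    -> return 34
    fib(m=8) -> return 21  (same call as traced above)
  -> return 55
  fib(m=9) -> return 34  (same call as traced above)
-> return 89

Final answer: 89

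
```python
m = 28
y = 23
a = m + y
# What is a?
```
Trace:
  m=28
  m=28, y=23
  m=28, y=23, a=51

Final answer: 51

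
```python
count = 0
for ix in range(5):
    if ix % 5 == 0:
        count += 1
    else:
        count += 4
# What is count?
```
Trace:
  count=0
  count=1, ix=0
  count=5, ix=1
  count=9, ix=2
  count=13, ix=3
  count=17, ix=4

Final answer: 17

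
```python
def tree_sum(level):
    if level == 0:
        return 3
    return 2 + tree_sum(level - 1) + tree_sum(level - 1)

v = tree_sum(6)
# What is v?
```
Call trace (a repeated sub-call is expanded the first time; later identical calls just restate its return value):
tree_sum(level=6)
  tree_sum(level=5)
    tree_sum(level=4)
      tree_sum(level=3)
        tree_sum(level=2)
          tree_sum(level=1)
            tree_sum(level=0)
            -> return 3
            tree_sum(level=0)
            -> return 3
          -> return 8
          tree_sum(level=1) -> return 8  (same call as traced above)
        -> return 18
        tree_sum(level=2) -> return 18  (same call as traced above)
      -> return 38
      tree_sum(level=3) -> return 38  (same call as traced above)
    -> return 78
    tree_sum(level=4) -> return 78  (same call as traced above)
  -> return 158
  tree_sum(level=5) -> return 158  (same call as traced above)
-> return 318

Final answer: 318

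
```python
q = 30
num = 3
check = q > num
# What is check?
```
Trace:
  q=30
  q=30, num=3
  q=30, num=3, check=True

Final answer: True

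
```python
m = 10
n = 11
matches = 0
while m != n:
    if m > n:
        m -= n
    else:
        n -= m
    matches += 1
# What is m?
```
Trace:
  m=10
  m=10, n=11
  m=10, n=11, matches=0
  m=10, n=1, matches=1
  m=9, n=1, matches=2
  m=8, n=1, matches=3
  m=7, n=1, matches=4
  m=6, n=1, matches=5
  m=5, n=1, matches=6
  m=4, n=1, matches=7
  m=3, n=1, matches=8
  m=2, n=1, matches=9
  m=1, n=1, matches=10

Final answer: 1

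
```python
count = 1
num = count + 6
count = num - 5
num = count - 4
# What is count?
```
Trace:
  count=1
  count=1, num=7
  count=2, num=7
  count=2, num=-2

Final answer: 2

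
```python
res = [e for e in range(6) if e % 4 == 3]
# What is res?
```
Trace:
  e=0
  e=1
  e=2
  e=3
  e=4
  e=5
  res=[3]

Final answer: [3]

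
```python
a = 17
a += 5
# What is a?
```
Trace:
  a=17
  a=22

Final answer: 22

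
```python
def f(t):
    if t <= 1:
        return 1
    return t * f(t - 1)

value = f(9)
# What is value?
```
Call trace:
f(t=9)
  f(t=8)
    f(t=7)
      f(t=6)
        f(t=5)
          f(t=4)
            f(t=3)
              f(t=2)
                f(t=1)
                -> return 1
              -> return 2
            -> return 6
          -> return 24
        -> return 120
      -> return 720
    -> return 5040
  -> return 40320
-> return 362880

Final answer: 362880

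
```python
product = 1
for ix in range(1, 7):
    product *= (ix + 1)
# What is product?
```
Trace:
  product=1
  product=2, ix=1
  product=6, ix=2
  product=24, ix=3
  product=120, ix=4
  product=720, ix=5
  product=5040, ix=6

Final answer: 5040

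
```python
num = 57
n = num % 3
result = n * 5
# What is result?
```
Trace:
  num=57
  num=57, n=0
  num=57, n=0, result=0

Final answer: 0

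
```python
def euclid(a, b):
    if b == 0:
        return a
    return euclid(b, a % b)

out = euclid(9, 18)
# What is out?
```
Call trace:
euclid(a=9, b=18)
  euclid(a=18, b=9)
    euclid(a=9, b=0)
    -> return 9
  -> return 9
-> return 9

Final answer: 9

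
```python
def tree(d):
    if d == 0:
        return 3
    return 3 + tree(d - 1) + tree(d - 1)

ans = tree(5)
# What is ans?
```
Call trace (a repeated sub-call is expanded the first time; later identical calls just restate its return value):
tree(d=5)
  tree(d=4)
    tree(d=3)
      tree(d=2)
        tree(d=1)
          tree(d=0)
          -> return 3
          tree(d=0)
          -> return 3
        -> return 9
        tree(d=1) -> return 9  (same call as traced above)
      -> return 21
      tree(d=2) -> return 21  (same call as traced above)
    -> return 45
    tree(d=3) -> return 45  (same call as traced above)
  -> return 93
  tree(d=4) -> return 93  (same call as traced above)
-> return 189

Final answer: 189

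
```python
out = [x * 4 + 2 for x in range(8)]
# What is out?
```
Trace:
  x=0
  x=1
  x=2
  x=3
  x=4
  x=5
  x=6
  x=7
  out=[2, 6, 10, 14, 18, 22, 26, 30]

Final answer: [2, 6, 10, 14, 18, 22, 26, 30]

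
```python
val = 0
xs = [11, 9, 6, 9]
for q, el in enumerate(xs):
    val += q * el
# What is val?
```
Trace:
  val=0
  val=0, q=0, el=11
  val=9, q=1, el=9
  val=21, q=2, el=6
  val=48, q=3, el=9

Final answer: 48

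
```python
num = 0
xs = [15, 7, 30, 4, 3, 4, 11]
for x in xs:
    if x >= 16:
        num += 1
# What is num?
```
Trace:
  num=0
  num=0, x=15
  num=0, x=7
  num=1, x=30
  num=1, x=4
  num=1, x=3
  num=1, x=4
  num=1, x=11

Final answer: 1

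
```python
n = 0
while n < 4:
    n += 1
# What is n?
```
Trace:
  n=0
  n=1
  n=2
  n=3
  n=4

Final answer: 4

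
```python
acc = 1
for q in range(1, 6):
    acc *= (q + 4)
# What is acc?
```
Trace:
  acc=1
  acc=5, q=1
  acc=30, q=2
  acc=210, q=3
  acc=1680, q=4
  acc=15120, q=5

Final answer: 15120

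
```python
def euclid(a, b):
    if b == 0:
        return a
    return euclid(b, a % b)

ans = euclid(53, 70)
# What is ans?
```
Call trace:
euclid(a=53, b=70)
  euclid(a=70, b=53)
    euclid(a=53, b=17)
      euclid(a=17, b=2)
        euclid(a=2, b=1)
          euclid(a=1, b=0)
          -> return 1
        -> return 1
      -> return 1
    -> return 1
  -> return 1
-> return 1

Final answer: 1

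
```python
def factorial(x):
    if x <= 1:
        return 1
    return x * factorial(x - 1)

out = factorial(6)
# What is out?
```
Call trace:
factorial(x=6)
  factorial(x=5)
    factorial(x=4)
      factorial(x=3)
        factorial(x=2)
          factorial(x=1)
          -> return 1
        -> return 2
      -> return 6
    -> return 24
  -> return 120
-> return 720

Final answer: 720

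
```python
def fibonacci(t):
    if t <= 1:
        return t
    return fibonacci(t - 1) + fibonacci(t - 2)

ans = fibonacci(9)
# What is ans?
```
Call trace (a repeated sub-call is expanded the first time; later identical calls just restate its return value):
fibonacci(t=9)
  fibonacci(t=8)
    fibonacci(t=7)
      fibonacci(t=6)
        fibonacci(t=5)
          fibonacci(t=4)
            fibonacci(t=3)
              fibonacci(t=2)
                fibonacci(t=1)
                -> return 1
                fibonacci(t=0)
                -> return 0
              -> return 1
              fibonacci(t=1)
              -> return 1
            -> return 2
            fibonacci(t=2) -> return 1  (same call as traced above)
          -> return 3
          fibonacci(t=3) -> return 2  (same call as traced above)
        -> return 5
        fibonacci(t=4) -> return 3  (same call as traced above)
      -> return 8
      fibonacci(t=5) -> return 5  (same call as traced above)
    -> return 13
    fibonacci(t=6) -> return 8  (same call as traced above)
  -> return 21
  fibonacci(t=7) -> return 13  (same call as traced above)
-> return 34

Final answer: 34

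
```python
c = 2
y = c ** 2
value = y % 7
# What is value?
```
Trace:
  c=2
  c=2, y=4
  c=2, y=4, value=4

Final answer: 4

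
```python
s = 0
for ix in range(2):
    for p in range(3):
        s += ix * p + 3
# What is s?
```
Trace:
  s=0
  s=3, ix=0, p=0
  s=6, ix=0, p=1
  s=9, ix=0, p=2
  s=12, ix=1, p=0
  s=16, ix=1, p=1
  s=21, ix=1, p=2

Final answer: 21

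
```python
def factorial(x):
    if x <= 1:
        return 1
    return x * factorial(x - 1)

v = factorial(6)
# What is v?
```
Call trace:
factorial(x=6)
  factorial(x=5)
    factorial(x=4)
      factorial(x=3)
        factorial(x=2)
          factorial(x=1)
          -> return 1
        -> return 2
      -> return 6
    -> return 24
  -> return 120
-> return 720

Final answer: 720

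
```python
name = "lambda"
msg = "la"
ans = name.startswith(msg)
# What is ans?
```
Trace:
  name='lambda'
  name='lambda', msg='la'
  name='lambda', msg='la', ans=True

Final answer: True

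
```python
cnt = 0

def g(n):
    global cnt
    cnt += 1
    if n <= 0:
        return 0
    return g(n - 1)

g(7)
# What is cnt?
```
Call trace:
g(n=7)
  g(n=6)
    g(n=5)
      g(n=4)
        g(n=3)
          g(n=2)
            g(n=1)
              g(n=0)
              -> return 0
            -> return 0
          -> return 0
        -> return 0
      -> return 0
    -> return 0
  -> return 0
-> return 0

cnt is incremented once per call. g is entered once for each n = 7, 6, 5, 4, 3, 2, 1, 0 (the n <= 0 call returns without recursing), i.e. 7 + 1 calls.
cnt = 8

Final answer: 8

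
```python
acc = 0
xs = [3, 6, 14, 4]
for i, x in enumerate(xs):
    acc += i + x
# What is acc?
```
Trace:
  acc=0
  acc=3, i=0, x=3
  acc=10, i=1, x=6
  acc=26, i=2, x=14
  acc=33, i=3, x=4

Final answer: 33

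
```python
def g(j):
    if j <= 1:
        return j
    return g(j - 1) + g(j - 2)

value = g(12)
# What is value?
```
Call trace (a repeated sub-call is expanded the first time; later identical calls just restate its return value):
g(j=12)
  g(j=11)
    g(j=10)
      g(j=9)
        g(j=8)
          g(j=7)
            g(j=6)
              g(j=5)
                g(j=4)
                  g(j=3)
                    g(j=2)
                      g(j=1)
                      -> return 1
                      g(j=0)
                      -> return 0
                    -> return 1
                    g(j=1)
                    -> return 1
                  -> return 2
                  g(j=2) -> return 1  (same call as traced above)
                -> return 3
                g(j=3) -> return 2  (same call as traced above)
              -> return 5
              g(j=4) -> return 3  (same call as traced above)
            -> return 8
            g(j=5) -> return 5  (same call as traced above)
          -> return 13
          g(j=6) -> return 8  (same call as traced above)
        -> return 21
        g(j=7) -> return 13  (same call as traced above)
      -> return 34
      g(j=8) -> return 21  (same call as traced above)
    -> return 55
    g(j=9) -> return 34  (same call as traced above)
  -> return 89
  g(j=10) -> return 55  (same call as traced above)
-> return 144

Final answer: 144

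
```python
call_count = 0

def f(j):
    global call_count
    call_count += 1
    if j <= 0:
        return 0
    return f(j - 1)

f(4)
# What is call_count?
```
Call trace:
f(j=4)
  f(j=3)
    f(j=2)
      f(j=1)
        f(j=0)
        -> return 0
      -> return 0
    -> return 0
  -> return 0
-> return 0

call_count is incremented once per call. f is entered once for each j = 4, 3, 2, 1, 0 (the j <= 0 call returns without recursing), i.e. 4 + 1 calls.
call_count = 5

Final answer: 5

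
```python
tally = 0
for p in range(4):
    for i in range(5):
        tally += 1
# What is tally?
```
Trace:
  tally=0
  tally=1, p=0, i=0
  tally=2, p=0, i=1
  tally=3, p=0, i=2
  tally=4, p=0, i=3
  tally=5, p=0, i=4
  tally=6, p=1, i=0
  tally=7, p=1, i=1
  tally=8, p=1, i=2
  tally=9, p=1, i=3
  tally=10, p=1, i=4
  tally=11, p=2, i=0
  tally=12, p=2, i=1
  tally=13, p=2, i=2
  tally=14, p=2, i=3
  tally=15, p=2, i=4
  tally=16, p=3, i=0
  tally=17, p=3, i=1
  tally=18, p=3, i=2
  tally=19, p=3, i=3
  tally=20, p=3, i=4

Final answer: 20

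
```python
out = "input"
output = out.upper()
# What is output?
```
Trace:
  out='input'
  out='input', output='INPUT'

Final answer: 'INPUT'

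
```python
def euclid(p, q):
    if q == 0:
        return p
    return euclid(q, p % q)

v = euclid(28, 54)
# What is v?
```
Call trace:
euclid(p=28, q=54)
  euclid(p=54, q=28)
    euclid(p=28, q=26)
      euclid(p=26, q=2)
        euclid(p=2, q=0)
        -> return 2
      -> return 2
    -> return 2
  -> return 2
-> return 2

Final answer: 2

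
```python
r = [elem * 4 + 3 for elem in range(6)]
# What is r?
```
Trace:
  elem=0
  elem=1
  elem=2
  elem=3
  elem=4
  elem=5
  r=[3, 7, 11, 15, 19, 23]

Final answer: [3, 7, 11, 15, 19, 23]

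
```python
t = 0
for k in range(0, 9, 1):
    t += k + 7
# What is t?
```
Trace:
  t=0
  t=7, k=0
  t=15, k=1
  t=24, k=2
  t=34, k=3
  t=45, k=4
  t=57, k=5
  t=70, k=6
  t=84, k=7
  t=99, k=8

Final answer: 99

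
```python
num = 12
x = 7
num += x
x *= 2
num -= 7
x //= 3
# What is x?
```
Trace:
  num=12
  num=12, x=7
  num=19, x=7
  num=19, x=14
  num=12, x=14
  num=12, x=4

Final answer: 4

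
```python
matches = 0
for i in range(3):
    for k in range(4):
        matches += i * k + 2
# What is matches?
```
Trace:
  matches=0
  matches=2, i=0, k=0
  matches=4, i=0, k=1
  matches=6, i=0, k=2
  matches=8, i=0, k=3
  matches=10, i=1, k=0
  matches=13, i=1, k=1
  matches=17, i=1, k=2
  matches=22, i=1, k=3
  matches=24, i=2, k=0
  matches=28, i=2, k=1
  matches=34, i=2, k=2
  matches=42, i=2, k=3

Final answer: 42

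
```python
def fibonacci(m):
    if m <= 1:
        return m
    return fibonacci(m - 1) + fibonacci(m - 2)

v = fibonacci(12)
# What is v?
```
Call trace (a repeated sub-call is expanded the first time; later identical calls just restate its return value):
fibonacci(m=12)
  fibonacci(m=11)
    fibonacci(m=10)
      fibonacci(m=9)
        fibonacci(m=8)
          fibonacci(m=7)
            fibonacci(m=6)
              fibonacci(m=5)
                fibonacci(m=4)
                  fibonacci(m=3)
                    fibonacci(m=2)
                      fibonacci(m=1)
                      -> return 1
                      fibonacci(m=0)
                      -> return 0
                    -> return 1
                    fibonacci(m=1)
                    -> return 1
                  -> return 2
                  fibonacci(m=2) -> return 1  (same call as traced above)
                -> return 3
                fibonacci(m=3) -> return 2  (same call as traced above)
              -> return 5
              fibonacci(m=4) -> return 3  (same call as traced above)
            -> return 8
            fibonacci(m=5) -> return 5  (same call as traced above)
          -> return 13
          fibonacci(m=6) -> return 8  (same call as traced above)
        -> return 21
        fibonacci(m=7) -> return 13  (same call as traced above)
      -> return 34
      fibonacci(m=8) -> return 21  (same call as traced above)
    -> return 55
    fibonacci(m=9) -> return 34  (same call as traced above)
  -> return 89
  fibonacci(m=10) -> return 55  (same call as traced above)
-> return 144

Final answer: 144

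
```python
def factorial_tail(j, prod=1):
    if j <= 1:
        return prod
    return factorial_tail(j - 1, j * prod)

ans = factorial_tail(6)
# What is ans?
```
Call trace:
factorial_tail(j=6, prod=1)
  factorial_tail(j=5, prod=6)
    factorial_tail(j=4, prod=30)
      factorial_tail(j=3, prod=120)
        factorial_tail(j=2, prod=360)
          factorial_tail(j=1, prod=720)
          -> return 720
        -> return 720
      -> return 720
    -> return 720
  -> return 720
-> return 720

Final answer: 720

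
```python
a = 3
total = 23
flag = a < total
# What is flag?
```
Trace:
  a=3
  a=3, total=23
  a=3, total=23, flag=True

Final answer: True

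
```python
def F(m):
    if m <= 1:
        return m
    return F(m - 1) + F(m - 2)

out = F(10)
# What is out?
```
Call trace (a repeated sub-call is expanded the first time; later identical calls just restate its return value):
F(m=10)
  F(m=9)
    F(m=8)
      F(m=7)
        F(m=6)
          F(m=5)
            F(m=4)
              F(m=3)
                F(m=2)
                  F(m=1)
                  -> return 1
                  F(m=0)
                  -> return 0
                -> return 1
                F(m=1)
                -> return 1
              -> return 2
              F(m=2) -> return 1  (same call as traced above)
            -> return 3
            F(m=3) -> return 2  (same call as traced above)
          -> return 5
          F(m=4) -> return 3  (same call as traced above)
        -> return 8
        F(m=5) -> return 5  (same call as traced above)
      -> return 13
      F(m=6) -> return 8  (same call as traced above)
    -> return 21
    F(m=7) -> return 13  (same call as traced above)
  -> return 34
  F(m=8) -> return 21  (same call as traced above)
-> return 55

Final answer: 55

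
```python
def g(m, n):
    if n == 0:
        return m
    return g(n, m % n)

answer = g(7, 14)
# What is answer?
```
Call trace:
g(m=7, n=14)
  g(m=14, n=7)
    g(m=7, n=0)
    -> return 7
  -> return 7
-> return 7

Final answer: 7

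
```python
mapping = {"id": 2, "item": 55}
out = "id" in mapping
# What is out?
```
Trace:
  mapping={'id': 2, 'item': 55}
  mapping={'id': 2, 'item': 55}, out=True

Final answer: True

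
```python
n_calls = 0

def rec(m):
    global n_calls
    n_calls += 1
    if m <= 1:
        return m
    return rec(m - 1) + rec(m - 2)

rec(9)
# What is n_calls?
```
Call trace (a repeated sub-call is expanded the first time; later identical calls just restate its return value):
rec(m=9)
  rec(m=8)
    rec(m=7)
      rec(m=6)
        rec(m=5)
          rec(m=4)
            rec(m=3)
              rec(m=2)
                rec(m=1)
                -> return 1
                rec(m=0)
                -> return 0
              -> return 1
              rec(m=1)
              -> return 1
            -> return 2
            rec(m=2) -> return 1  (same call as traced above)
          -> return 3
          rec(m=3) -> return 2  (same call as traced above)
        -> return 5
        rec(m=4) -> return 3  (same call as traced above)
      -> return 8
      rec(m=5) -> return 5  (same call as traced above)
    -> return 13
    rec(m=6) -> return 8  (same call as traced above)
  -> return 21
  rec(m=7) -> return 13  (same call as traced above)
-> return 34

n_calls is incremented once per call, so count the calls in each subtree. Let C(m) = number of calls made by rec(m).
C(0) = C(1) = 1 (base case, no recursion); C(m) = 1 + C(m - 1) + C(m - 2) otherwise.
C(2) = 1 + C(1) + C(0) = 1 + 1 + 1 = 3
C(3) = 1 + C(2) + C(1) = 1 + 3 + 1 = 5
C(4) = 1 + C(3) + C(2) = 1 + 5 + 3 = 9
C(5) = 1 + C(4) + C(3) = 1 + 9 + 5 = 15
C(6) = 1 + C(5) + C(4) = 1 + 15 + 9 = 25
C(7) = 1 + C(6) + C(5) = 1 + 25 + 15 = 41
C(8) = 1 + C(7) + C(6) = 1 + 41 + 25 = 67
C(9) = 1 + C(8) + C(7) = 1 + 67 + 41 = 109
n_calls = C(9) = 109

Final answer: 109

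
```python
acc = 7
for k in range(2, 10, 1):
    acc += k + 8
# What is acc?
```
Trace:
  acc=7
  acc=17, k=2
  acc=28, k=3
  acc=40, k=4
  acc=53, k=5
  acc=67, k=6
  acc=82, k=7
  acc=98, k=8
  acc=115, k=9

Final answer: 115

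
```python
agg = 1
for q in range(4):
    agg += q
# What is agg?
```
Trace:
  agg=1
  agg=1, q=0
  agg=2, q=1
  agg=4, q=2
  agg=7, q=3

Final answer: 7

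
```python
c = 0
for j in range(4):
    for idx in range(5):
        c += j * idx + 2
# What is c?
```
Trace:
  c=0
  c=2, j=0, idx=0
  c=4, j=0, idx=1
  c=6, j=0, idx=2
  c=8, j=0, idx=3
  c=10, j=0, idx=4
  c=12, j=1, idx=0
  c=15, j=1, idx=1
  c=19, j=1, idx=2
  c=24, j=1, idx=3
  c=30, j=1, idx=4
  c=32, j=2, idx=0
  c=36, j=2, idx=1
  c=42, j=2, idx=2
  c=50, j=2, idx=3
  c=60, j=2, idx=4
  c=62, j=3, idx=0
  c=67, j=3, idx=1
  c=75, j=3, idx=2
  c=86, j=3, idx=3
  c=100, j=3, idx=4

Final answer: 100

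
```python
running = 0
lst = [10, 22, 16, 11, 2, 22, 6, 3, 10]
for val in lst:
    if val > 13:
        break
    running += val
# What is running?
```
Trace:
  running=0
  running=10, val=10
  running=10, val=22

Final answer: 10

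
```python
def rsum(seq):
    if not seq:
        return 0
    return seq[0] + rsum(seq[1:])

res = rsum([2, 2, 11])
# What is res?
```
Call trace:
rsum(seq=[2, 2, 11])
  rsum(seq=[2, 11])
    rsum(seq=[11])
      rsum(seq=[])
      -> return 0
    -> return 11
  -> return 13
-> return 15

Final answer: 15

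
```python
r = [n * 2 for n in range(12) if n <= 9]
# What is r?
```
Trace:
  n=0
  n=1
  n=2
  n=3
  n=4
  n=5
  n=6
  n=7
  n=8
  n=9
  n=10
  n=11
  r=[0, 2, 4, 6, 8, 10, 12, 14, 16, 18]

Final answer: [0, 2, 4, 6, 8, 10, 12, 14, 16, 18]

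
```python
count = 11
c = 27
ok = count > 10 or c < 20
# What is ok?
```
Trace:
  count=11
  count=11, c=27
  count=11, c=27, ok=True

Final answer: True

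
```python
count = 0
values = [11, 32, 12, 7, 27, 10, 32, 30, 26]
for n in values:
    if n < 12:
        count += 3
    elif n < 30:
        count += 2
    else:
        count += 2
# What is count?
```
Trace:
  count=0
  count=3, n=11
  count=5, n=32
  count=7, n=12
  count=10, n=7
  count=12, n=27
  count=15, n=10
  count=17, n=32
  count=19, n=30
  count=21, n=26

Final answer: 21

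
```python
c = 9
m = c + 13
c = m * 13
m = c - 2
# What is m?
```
Trace:
  c=9
  c=9, m=22
  c=286, m=22
  c=286, m=284

Final answer: 284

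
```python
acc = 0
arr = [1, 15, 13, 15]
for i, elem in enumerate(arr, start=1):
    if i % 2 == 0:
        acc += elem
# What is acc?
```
Trace:
  acc=0
  acc=0, i=1, elem=1
  acc=15, i=2, elem=15
  acc=15, i=3, elem=13
  acc=30, i=4, elem=15

Final answer: 30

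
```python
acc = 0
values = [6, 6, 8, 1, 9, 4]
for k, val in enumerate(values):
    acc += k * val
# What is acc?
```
Trace:
  acc=0
  acc=0, k=0, val=6
  acc=6, k=1, val=6
  acc=22, k=2, val=8
  acc=25, k=3, val=1
  acc=61, k=4, val=9
  acc=81, k=5, val=4

Final answer: 81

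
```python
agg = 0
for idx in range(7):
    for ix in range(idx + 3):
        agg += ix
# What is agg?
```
Trace:
  agg=0
  agg=0, idx=0, ix=0
  agg=1, idx=0, ix=1
  agg=3, idx=0, ix=2
  agg=3, idx=1, ix=0
  agg=4, idx=1, ix=1
  agg=6, idx=1, ix=2
  agg=9, idx=1, ix=3
  agg=9, idx=2, ix=0
  agg=10, idx=2, ix=1
  agg=12, idx=2, ix=2
  agg=15, idx=2, ix=3
  agg=19, idx=2, ix=4
  agg=19, idx=3, ix=0
  agg=20, idx=3, ix=1
  agg=22, idx=3, ix=2
  agg=25, idx=3, ix=3
  agg=29, idx=3, ix=4
  agg=34, idx=3, ix=5
  agg=34, idx=4, ix=0
  agg=35, idx=4, ix=1
  agg=37, idx=4, ix=2
  agg=40, idx=4, ix=3
  agg=44, idx=4, ix=4
  agg=49, idx=4, ix=5
  agg=55, idx=4, ix=6
  agg=55, idx=5, ix=0
  agg=56, idx=5, ix=1
  agg=58, idx=5, ix=2
  agg=61, idx=5, ix=3
  agg=65, idx=5, ix=4
  agg=70, idx=5, ix=5
  agg=76, idx=5, ix=6
  agg=83, idx=5, ix=7
  agg=83, idx=6, ix=0
  agg=84, idx=6, ix=1
  agg=86, idx=6, ix=2
  agg=89, idx=6, ix=3
  agg=93, idx=6, ix=4
  agg=98, idx=6, ix=5
  agg=104, idx=6, ix=6
  agg=111, idx=6, ix=7
  agg=119, idx=6, ix=8

Final answer: 119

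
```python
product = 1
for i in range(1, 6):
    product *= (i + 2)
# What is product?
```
Trace:
  product=1
  product=3, i=1
  product=12, i=2
  product=60, i=3
  product=360, i=4
  product=2520, i=5

Final answer: 2520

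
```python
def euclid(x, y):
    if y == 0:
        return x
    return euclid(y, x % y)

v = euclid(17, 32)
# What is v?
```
Call trace:
euclid(x=17, y=32)
  euclid(x=32, y=17)
    euclid(x=17, y=15)
      euclid(x=15, y=2)
        euclid(x=2, y=1)
          euclid(x=1, y=0)
          -> return 1
        -> return 1
      -> return 1
    -> return 1
  -> return 1
-> return 1

Final answer: 1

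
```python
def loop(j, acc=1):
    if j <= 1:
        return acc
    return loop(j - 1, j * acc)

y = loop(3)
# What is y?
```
Call trace:
loop(j=3, acc=1)
  loop(j=2, acc=3)
    loop(j=1, acc=6)
    -> return 6
  -> return 6
-> return 6

Final answer: 6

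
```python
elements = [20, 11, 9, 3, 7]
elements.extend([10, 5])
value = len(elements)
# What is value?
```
Trace:
  elements=[20, 11, 9, 3, 7]
  elements=[20, 11, 9, 3, 7, 10, 5]
  elements=[20, 11, 9, 3, 7, 10, 5], value=7

Final answer: 7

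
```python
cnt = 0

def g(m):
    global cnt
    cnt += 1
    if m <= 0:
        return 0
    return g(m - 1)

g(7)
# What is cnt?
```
Call trace:
g(m=7)
  g(m=6)
    g(m=5)
      g(m=4)
        g(m=3)
          g(m=2)
            g(m=1)
              g(m=0)
              -> return 0
            -> return 0
          -> return 0
        -> return 0
      -> return 0
    -> return 0
  -> return 0
-> return 0

cnt is incremented once per call. g is entered once for each m = 7, 6, 5, 4, 3, 2, 1, 0 (the m <= 0 call returns without recursing), i.e. 7 + 1 calls.
cnt = 8

Final answer: 8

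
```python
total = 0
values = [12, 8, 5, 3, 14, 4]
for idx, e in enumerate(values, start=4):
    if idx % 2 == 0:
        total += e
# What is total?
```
Trace:
  total=0
  total=12, idx=4, e=12
  total=12, idx=5, e=8
  total=17, idx=6, e=5
  total=17, idx=7, e=3
  total=31, idx=8, e=14
  total=31, idx=9, e=4

Final answer: 31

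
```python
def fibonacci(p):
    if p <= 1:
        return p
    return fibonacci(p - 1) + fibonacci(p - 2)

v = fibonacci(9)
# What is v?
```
Call trace (a repeated sub-call is expanded the first time; later identical calls just restate its return value):
fibonacci(p=9)
  fibonacci(p=8)
    fibonacci(p=7)
      fibonacci(p=6)
        fibonacci(p=5)
          fibonacci(p=4)
            fibonacci(p=3)
              fibonacci(p=2)
                fibonacci(p=1)
                -> return 1
                fibonacci(p=0)
                -> return 0
              -> return 1
              fibonacci(p=1)
              -> return 1
            -> return 2
            fibonacci(p=2) -> return 1  (same call as traced above)
          -> return 3
          fibonacci(p=3) -> return 2  (same call as traced above)
        -> return 5
        fibonacci(p=4) -> return 3  (same call as traced above)
      -> return 8
      fibonacci(p=5) -> return 5  (same call as traced above)
    -> return 13
    fibonacci(p=6) -> return 8  (same call as traced above)
  -> return 21
  fibonacci(p=7) -> return 13  (same call as traced above)
-> return 34

Final answer: 34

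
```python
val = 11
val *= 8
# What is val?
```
Trace:
  val=11
  val=88

Final answer: 88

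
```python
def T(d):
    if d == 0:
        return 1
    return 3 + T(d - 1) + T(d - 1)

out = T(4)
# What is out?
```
Call trace (a repeated sub-call is expanded the first time; later identical calls just restate its return value):
T(d=4)
  T(d=3)
    T(d=2)
      T(d=1)
        T(d=0)
        -> return 1
        T(d=0)
        -> return 1
      -> return 5
      T(d=1) -> return 5  (same call as traced above)
    -> return 13
    T(d=2) -> return 13  (same call as traced above)
  -> return 29
  T(d=3) -> return 29  (same call as traced above)
-> return 61

Final answer: 61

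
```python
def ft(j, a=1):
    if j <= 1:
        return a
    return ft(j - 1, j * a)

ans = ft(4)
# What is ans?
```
Call trace:
ft(j=4, a=1)
  ft(j=3, a=4)
    ft(j=2, a=12)
      ft(j=1, a=24)
      -> return 24
    -> return 24
  -> return 24
-> return 24

Final answer: 24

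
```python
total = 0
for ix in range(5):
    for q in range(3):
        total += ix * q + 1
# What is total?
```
Trace:
  total=0
  total=1, ix=0, q=0
  total=2, ix=0, q=1
  total=3, ix=0, q=2
  total=4, ix=1, q=0
  total=6, ix=1, q=1
  total=9, ix=1, q=2
  total=10, ix=2, q=0
  total=13, ix=2, q=1
  total=18, ix=2, q=2
  total=19, ix=3, q=0
  total=23, ix=3, q=1
  total=30, ix=3, q=2
  total=31, ix=4, q=0
  total=36, ix=4, q=1
  total=45, ix=4, q=2

Final answer: 45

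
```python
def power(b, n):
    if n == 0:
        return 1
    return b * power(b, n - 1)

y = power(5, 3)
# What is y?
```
Call trace:
power(b=5, n=3)
  power(b=5, n=2)
    power(b=5, n=1)
      power(b=5, n=0)
      -> return 1
    -> return 5
  -> return 25
-> return 125

Final answer: 125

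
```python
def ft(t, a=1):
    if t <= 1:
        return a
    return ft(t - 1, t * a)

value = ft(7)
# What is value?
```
Call trace:
ft(t=7, a=1)
  ft(t=6, a=7)
    ft(t=5, a=42)
      ft(t=4, a=210)
        ft(t=3, a=840)
          ft(t=2, a=2520)
            ft(t=1, a=5040)
            -> return 5040
          -> return 5040
        -> return 5040
      -> return 5040
    -> return 5040
  -> return 5040
-> return 5040

Final answer: 5040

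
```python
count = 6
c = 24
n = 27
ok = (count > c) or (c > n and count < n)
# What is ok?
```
Trace:
  count=6
  count=6, c=24
  count=6, c=24, n=27
  count=6, c=24, n=27, ok=False

Final answer: False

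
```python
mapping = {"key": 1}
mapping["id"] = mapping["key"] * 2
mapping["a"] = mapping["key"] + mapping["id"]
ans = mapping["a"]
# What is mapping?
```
Trace:
  mapping={'key': 1}
  mapping={'key': 1, 'id': 2}
  mapping={'key': 1, 'id': 2, 'a': 3}
  mapping={'key': 1, 'id': 2, 'a': 3}, ans=3

Final answer: {'key': 1, 'id': 2, 'a': 3}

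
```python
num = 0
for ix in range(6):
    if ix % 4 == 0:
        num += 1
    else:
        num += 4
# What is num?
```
Trace:
  num=0
  num=1, ix=0
  num=5, ix=1
  num=9, ix=2
  num=13, ix=3
  num=14, ix=4
  num=18, ix=5

Final answer: 18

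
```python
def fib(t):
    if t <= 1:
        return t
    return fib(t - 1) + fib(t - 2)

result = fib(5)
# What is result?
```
Call trace (a repeated sub-call is expanded the first time; later identical calls just restate its return value):
fib(t=5)
  fib(t=4)
    fib(t=3)
      fib(t=2)
        fib(t=1)
        -> return 1
        fib(t=0)
        -> return 0
      -> return 1
      fib(t=1)
      -> return 1
    -> return 2
    fib(t=2) -> return 1  (same call as traced above)
  -> return 3
  fib(t=3) -> return 2  (same call as traced above)
-> return 5

Final answer: 5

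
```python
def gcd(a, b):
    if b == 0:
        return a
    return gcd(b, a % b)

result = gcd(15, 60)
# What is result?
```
Call trace:
gcd(a=15, b=60)
  gcd(a=60, b=15)
    gcd(a=15, b=0)
    -> return 15
  -> return 15
-> return 15

Final answer: 15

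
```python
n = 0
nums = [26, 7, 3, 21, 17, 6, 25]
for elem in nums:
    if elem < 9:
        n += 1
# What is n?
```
Trace:
  n=0
  n=0, elem=26
  n=1, elem=7
  n=2, elem=3
  n=2, elem=21
  n=2, elem=17
  n=3, elem=6
  n=3, elem=25

Final answer: 3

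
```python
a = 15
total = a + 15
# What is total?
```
Trace:
  a=15
  a=15, total=30

Final answer: 30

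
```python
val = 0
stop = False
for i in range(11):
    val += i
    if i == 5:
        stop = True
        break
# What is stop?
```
Trace:
  val=0
  val=0, stop=False
  val=0, stop=False, i=0
  val=1, stop=False, i=1
  val=3, stop=False, i=2
  val=6, stop=False, i=3
  val=10, stop=False, i=4
  val=15, stop=True, i=5

Final answer: True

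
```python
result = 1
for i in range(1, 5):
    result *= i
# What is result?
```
Trace:
  result=1
  result=1, i=1
  result=2, i=2
  result=6, i=3
  result=24, i=4

Final answer: 24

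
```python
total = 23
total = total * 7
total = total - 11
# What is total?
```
Trace:
  total=23
  total=161
  total=150

Final answer: 150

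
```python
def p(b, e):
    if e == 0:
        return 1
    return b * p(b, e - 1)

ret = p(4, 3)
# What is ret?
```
Call trace:
p(b=4, e=3)
  p(b=4, e=2)
    p(b=4, e=1)
      p(b=4, e=0)
      -> return 1
    -> return 4
  -> return 16
-> return 64

Final answer: 64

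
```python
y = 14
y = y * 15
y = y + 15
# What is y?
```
Trace:
  y=14
  y=210
  y=225

Final answer: 225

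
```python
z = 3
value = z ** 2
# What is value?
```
Trace:
  z=3
  z=3, value=9

Final answer: 9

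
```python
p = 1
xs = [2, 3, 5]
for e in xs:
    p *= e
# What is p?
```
Trace:
  p=1
  p=2, e=2
  p=6, e=3
  p=30, e=5

Final answer: 30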